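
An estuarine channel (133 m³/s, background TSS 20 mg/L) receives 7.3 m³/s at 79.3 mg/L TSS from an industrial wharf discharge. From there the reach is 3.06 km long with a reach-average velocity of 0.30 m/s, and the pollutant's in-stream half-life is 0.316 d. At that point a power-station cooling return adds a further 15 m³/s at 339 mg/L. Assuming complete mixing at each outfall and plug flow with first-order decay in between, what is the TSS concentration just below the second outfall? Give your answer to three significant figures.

48.8 mg/L

Mixed concentration C = ΣQC/ΣQ = (133.0·20.00 + 7.300·79.30) / 140.3 = 3239/140.3 = 23.09 mg/L; combined flow 140.3 m³/s.
Travel time t = 3.06·1000 / 0.30 = 10200 s = 2.833 h.
Half-life 0.316 d → k = ln 2 / 0.316 = 2.194 d⁻¹.
First-order decay: C = 23.09·exp(−k·t) = 23.09·0.7719 = 17.82 mg/L.
Second outfall: C = (140.3·17.82 + 15.00·339.0)/155.3 = 48.84 mg/L.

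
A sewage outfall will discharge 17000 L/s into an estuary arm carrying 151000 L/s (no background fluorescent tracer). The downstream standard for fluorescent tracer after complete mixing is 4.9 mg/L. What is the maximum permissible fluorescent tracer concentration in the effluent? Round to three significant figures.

At the limit, (Qr·Cr + Qe·Cₑ)/(Qr + Qe) = 4.9:
Cₑ = (168000·4.9 − 151000·0) / 17000 = 48.42 mg/L.

48.4 mg/L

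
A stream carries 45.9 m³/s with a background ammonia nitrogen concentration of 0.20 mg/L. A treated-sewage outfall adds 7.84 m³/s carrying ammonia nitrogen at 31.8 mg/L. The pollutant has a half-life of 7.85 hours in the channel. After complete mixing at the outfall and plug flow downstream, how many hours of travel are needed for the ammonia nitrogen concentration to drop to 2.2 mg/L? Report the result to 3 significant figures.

Mass balance: C = (45.90·0.2000 + 7.840·31.80) / 53.74 = 258.5/53.74 = 4.810 mg/L.
Half-life 7.85 h → k = ln 2 / 7.85 = 0.08830 h⁻¹ = 2.119 d⁻¹.
4.810·exp(−k·t) = 2.2 → t = ln(4.810/2.2)/k = 31890 s = 8.859 h.

8.86 h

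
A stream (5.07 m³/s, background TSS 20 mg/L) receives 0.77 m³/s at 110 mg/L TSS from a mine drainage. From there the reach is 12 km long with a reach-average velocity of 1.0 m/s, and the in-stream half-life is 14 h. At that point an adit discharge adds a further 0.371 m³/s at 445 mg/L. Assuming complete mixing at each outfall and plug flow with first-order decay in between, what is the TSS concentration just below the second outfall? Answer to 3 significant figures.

52.0 mg/L

Flow-weighted average: C = (5.070·20.00 + 0.7700·110.0) / 5.840 = 186.1/5.840 = 31.87 mg/L; combined flow 5.840 m³/s.
Travel time t = 12·1000 / 1.0 = 12000 s = 3.333 h.
Half-life 14 h → k = ln 2 / 14 = 0.04951 h⁻¹ = 1.188 d⁻¹.
After decay, C = 31.87 × e^(−kt) = 31.87 × 0.8479 = 27.02 mg/L.
Second outfall: C = (5.840·27.02 + 0.3710·445.0)/6.211 = 51.99 mg/L.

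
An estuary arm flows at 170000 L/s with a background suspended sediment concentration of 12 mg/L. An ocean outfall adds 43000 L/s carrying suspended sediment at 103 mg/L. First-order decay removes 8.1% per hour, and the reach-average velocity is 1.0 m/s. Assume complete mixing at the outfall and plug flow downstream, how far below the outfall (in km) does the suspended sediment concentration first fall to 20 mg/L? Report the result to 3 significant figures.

17.8 km

Flow-weighted average: C = (170000·12.00 + 43000·103.0) / 213000 = 6469000/213000 = 30.37 mg/L.
8.1%/h lost → k = −ln(1 − 0.081) = 0.08447 h⁻¹.
Set 30.37·exp(−k·t) = 20 → t = ln(30.37/20)/k = 17800 s = 4.946 h.
Distance = v·t = 1.0·17800 = 17800 m = 17.80 km.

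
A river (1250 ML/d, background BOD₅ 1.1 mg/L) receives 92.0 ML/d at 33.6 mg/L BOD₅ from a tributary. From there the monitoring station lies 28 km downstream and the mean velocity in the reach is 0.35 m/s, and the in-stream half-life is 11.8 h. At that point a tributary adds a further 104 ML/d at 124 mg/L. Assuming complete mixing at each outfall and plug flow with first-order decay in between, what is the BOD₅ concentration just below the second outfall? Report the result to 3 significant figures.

Mixed concentration C = ΣQC/ΣQ = (1250·1.100 + 92.00·33.60) / 1342 = 4466/1342 = 3.328 mg/L; combined flow 1342 ML/d.
Travel time t = 28·1000 / 0.35 = 80000 s = 22.22 h.
Half-life 11.8 h → k = ln 2 / 11.8 = 0.05874 h⁻¹ = 1.410 d⁻¹.
First-order decay: C = 3.328·exp(−k·t) = 3.328·0.2711 = 0.9021 mg/L.
Second outfall: C = (1342·0.9021 + 104.0·124.0)/1446 = 9.756 mg/L.

9.76 mg/L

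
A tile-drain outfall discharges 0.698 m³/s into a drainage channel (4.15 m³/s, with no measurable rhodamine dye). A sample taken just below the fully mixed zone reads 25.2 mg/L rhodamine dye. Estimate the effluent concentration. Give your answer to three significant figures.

Mass balance: 4.150·0 + 0.6980·Cₑ = 4.848·25.20
→ Cₑ = (4.848·25.20 − 4.150·0) / 0.6980 = 175.0 mg/L.

175 mg/L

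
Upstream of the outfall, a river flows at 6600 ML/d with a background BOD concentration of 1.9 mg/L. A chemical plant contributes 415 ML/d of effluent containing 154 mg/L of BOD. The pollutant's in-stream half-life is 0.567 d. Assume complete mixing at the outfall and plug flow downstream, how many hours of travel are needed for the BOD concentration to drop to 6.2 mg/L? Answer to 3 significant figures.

Mixed concentration C = ΣQC/ΣQ = (6600·1.900 + 415.0·154.0) / 7015 = 76450/7015 = 10.90 mg/L.
Half-life 0.567 d → k = ln 2 / 0.567 = 1.222 d⁻¹.
10.90·exp(−k·t) = 6.2 → t = ln(10.90/6.2)/k = 39860 s = 11.07 h.

11.1 h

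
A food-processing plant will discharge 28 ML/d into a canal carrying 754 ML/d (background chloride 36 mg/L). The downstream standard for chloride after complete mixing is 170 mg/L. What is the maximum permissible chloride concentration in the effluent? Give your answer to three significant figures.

At the limit, (Qr·Cr + Qe·Cₑ)/(Qr + Qe) = 170:
Cₑ = (782.0·170 − 754.0·36.00) / 28.00 = 3778 mg/L.

3780 mg/L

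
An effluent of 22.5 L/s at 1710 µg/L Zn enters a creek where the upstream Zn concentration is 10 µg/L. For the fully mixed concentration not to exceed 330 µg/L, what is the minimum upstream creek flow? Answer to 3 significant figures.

97.0 L/s

Set C_mix = 330: (Q·10.00 + 22.50·1710) / (Q + 22.50) = 330
→ Q = 22.50·(1710 − 330)/(330 − 10.00) = 97.03 L/s.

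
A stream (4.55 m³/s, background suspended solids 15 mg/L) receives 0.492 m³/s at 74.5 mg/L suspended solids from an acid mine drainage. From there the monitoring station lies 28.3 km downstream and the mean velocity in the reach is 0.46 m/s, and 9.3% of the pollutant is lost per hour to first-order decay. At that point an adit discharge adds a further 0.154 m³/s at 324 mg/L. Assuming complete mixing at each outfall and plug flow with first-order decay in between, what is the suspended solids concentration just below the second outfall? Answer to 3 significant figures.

13.4 mg/L

Flow-weighted average: C = (4.550·15.00 + 0.4920·74.50) / 5.042 = 104.9/5.042 = 20.81 mg/L; combined flow 5.042 m³/s.
Travel time t = 28.3·1000 / 0.46 = 61520 s = 17.09 h.
9.3%/h lost → k = −ln(1 − 0.093) = 0.09761 h⁻¹.
Decay over the reach: 20.81·exp(−kt) = 20.81·0.1886 = 3.924 mg/L.
At the second outfall, C = (5.042·3.924 + 0.1540·324.0) / (5.042 + 0.1540) = 13.41 mg/L.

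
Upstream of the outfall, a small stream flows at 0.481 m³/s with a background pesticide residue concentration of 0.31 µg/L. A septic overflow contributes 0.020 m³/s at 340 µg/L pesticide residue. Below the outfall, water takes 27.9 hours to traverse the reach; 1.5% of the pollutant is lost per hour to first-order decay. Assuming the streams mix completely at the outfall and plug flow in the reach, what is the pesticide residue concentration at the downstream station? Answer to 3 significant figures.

9.10 µg/L

Mixed concentration C = ΣQC/ΣQ = (0.4810·0.3100 + 0.02000·340.0) / 0.5010 = 6.949/0.5010 = 13.87 µg/L.
1.5%/h lost → k = −ln(1 − 0.015) = 0.01511 h⁻¹.
Decay over the reach: 13.87·exp(−kt) = 13.87·0.6560 = 9.098 µg/L.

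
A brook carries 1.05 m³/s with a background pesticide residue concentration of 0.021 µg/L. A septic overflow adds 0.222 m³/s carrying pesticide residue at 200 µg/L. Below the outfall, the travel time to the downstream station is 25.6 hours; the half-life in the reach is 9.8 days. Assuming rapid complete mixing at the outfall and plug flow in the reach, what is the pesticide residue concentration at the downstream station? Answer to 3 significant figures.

32.4 µg/L

Flow-weighted average: C = (1.050·0.02100 + 0.2220·200.0) / 1.272 = 44.42/1.272 = 34.92 µg/L.
Half-life 9.8 d → k = ln 2 / 9.8 = 0.07073 d⁻¹.
Decay over the reach: 34.92·exp(−kt) = 34.92·0.9273 = 32.39 µg/L.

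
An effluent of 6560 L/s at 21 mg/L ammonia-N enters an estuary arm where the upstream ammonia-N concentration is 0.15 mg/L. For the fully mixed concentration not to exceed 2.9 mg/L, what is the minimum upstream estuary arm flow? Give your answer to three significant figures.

43200 L/s

Set C_mix = 2.9: (Q·0.1500 + 6560·21.00) / (Q + 6560) = 2.9
→ Q = 6560·(21.00 − 2.9)/(2.9 − 0.1500) = 43180 L/s.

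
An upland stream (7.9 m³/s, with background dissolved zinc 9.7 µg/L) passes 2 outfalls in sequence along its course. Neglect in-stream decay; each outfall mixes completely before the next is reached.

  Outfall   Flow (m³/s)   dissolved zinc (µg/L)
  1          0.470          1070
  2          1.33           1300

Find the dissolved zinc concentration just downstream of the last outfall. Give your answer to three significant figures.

Outfall 1: combined Q = 8.370 m³/s; C = (7.900·9.700 + 0.4700·1070)/8.370 = 69.24 µg/L.
Outfall 2: combined Q = 9.700 m³/s; C = (8.370·69.24 + 1.330·1300)/9.700 = 238.0 µg/L.

238 µg/L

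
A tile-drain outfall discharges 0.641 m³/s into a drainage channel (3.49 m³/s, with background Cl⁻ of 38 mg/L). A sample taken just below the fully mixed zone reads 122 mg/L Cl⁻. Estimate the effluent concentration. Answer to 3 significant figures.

579 mg/L

Mass balance: 3.490·38.00 + 0.6410·Cₑ = 4.131·122.0
→ Cₑ = (4.131·122.0 − 3.490·38.00) / 0.6410 = 579.3 mg/L.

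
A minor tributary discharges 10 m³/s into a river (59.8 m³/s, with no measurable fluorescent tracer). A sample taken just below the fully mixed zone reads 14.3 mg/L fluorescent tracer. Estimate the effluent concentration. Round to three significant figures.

99.8 mg/L

Mass balance: 59.80·0 + 10.00·Cₑ = 69.80·14.30
→ Cₑ = (69.80·14.30 − 59.80·0) / 10.00 = 99.81 mg/L.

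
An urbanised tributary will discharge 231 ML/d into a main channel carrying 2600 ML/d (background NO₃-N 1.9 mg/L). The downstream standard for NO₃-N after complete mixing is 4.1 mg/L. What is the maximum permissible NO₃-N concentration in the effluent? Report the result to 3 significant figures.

At the limit, (Qr·Cr + Qe·Cₑ)/(Qr + Qe) = 4.1:
Cₑ = (2831·4.1 − 2600·1.900) / 231.0 = 28.86 mg/L.

28.9 mg/L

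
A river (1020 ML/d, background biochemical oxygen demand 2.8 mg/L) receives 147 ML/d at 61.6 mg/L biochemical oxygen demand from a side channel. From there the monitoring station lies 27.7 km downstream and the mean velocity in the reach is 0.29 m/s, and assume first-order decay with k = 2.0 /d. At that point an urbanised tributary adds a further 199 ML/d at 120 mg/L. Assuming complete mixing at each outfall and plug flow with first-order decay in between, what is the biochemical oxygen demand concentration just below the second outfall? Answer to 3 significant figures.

Flow-weighted average: C = (1020·2.800 + 147.0·61.60) / 1167 = 11910/1167 = 10.21 mg/L; combined flow 1167 ML/d.
Travel time t = 27.7·1000 / 0.29 = 95520 s = 26.53 h.
Applying C = C₀e^(−kt): 10.21 × 0.1096 = 1.119 mg/L.
At the second outfall, C = (1167·1.119 + 199.0·120.0) / (1167 + 199.0) = 18.44 mg/L.

18.4 mg/L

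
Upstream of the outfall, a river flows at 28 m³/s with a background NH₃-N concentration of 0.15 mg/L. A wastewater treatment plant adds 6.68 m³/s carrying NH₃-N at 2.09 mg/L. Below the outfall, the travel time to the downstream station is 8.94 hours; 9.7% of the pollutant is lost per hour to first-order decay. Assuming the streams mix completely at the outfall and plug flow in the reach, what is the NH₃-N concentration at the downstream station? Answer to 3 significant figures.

0.210 mg/L

Conservation of mass: C = (28.00·0.1500 + 6.680·2.090) / 34.68 = 18.16/34.68 = 0.5237 mg/L.
9.7%/h lost → k = −ln(1 − 0.097) = 0.1020 h⁻¹.
Decay over the reach: 0.5237·exp(−kt) = 0.5237·0.4017 = 0.2103 mg/L.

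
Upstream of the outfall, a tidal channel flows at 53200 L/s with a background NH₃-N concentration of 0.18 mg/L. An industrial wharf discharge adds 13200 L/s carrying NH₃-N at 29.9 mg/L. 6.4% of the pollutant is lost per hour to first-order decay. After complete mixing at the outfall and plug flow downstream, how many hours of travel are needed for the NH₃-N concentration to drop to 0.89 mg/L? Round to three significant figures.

29.1 h

Flow-weighted average: C = (53200·0.1800 + 13200·29.90) / 66400 = 404300/66400 = 6.088 mg/L.
6.4%/h lost → k = −ln(1 − 0.064) = 0.06614 h⁻¹.
6.088·exp(−k·t) = 0.89 → t = ln(6.088/0.89)/k = 104700 s = 29.07 h.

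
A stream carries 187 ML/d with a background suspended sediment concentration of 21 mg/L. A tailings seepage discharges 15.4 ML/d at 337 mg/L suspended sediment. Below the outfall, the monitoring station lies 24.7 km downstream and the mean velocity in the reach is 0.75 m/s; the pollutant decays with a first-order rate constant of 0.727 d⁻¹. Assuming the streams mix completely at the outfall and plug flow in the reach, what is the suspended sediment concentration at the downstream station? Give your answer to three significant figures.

34.1 mg/L

Mass balance: C = (187.0·21.00 + 15.40·337.0) / 202.4 = 9117/202.4 = 45.04 mg/L.
Travel time t = 24.7·1000 / 0.75 = 32930 s = 9.148 h.
After decay, C = 45.04 × e^(−kt) = 45.04 × 0.7580 = 34.14 mg/L.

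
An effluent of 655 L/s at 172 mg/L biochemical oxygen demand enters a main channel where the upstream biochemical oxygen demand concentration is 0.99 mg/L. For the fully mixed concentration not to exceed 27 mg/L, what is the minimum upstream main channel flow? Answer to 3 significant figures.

Set C_mix = 27: (Q·0.9900 + 655.0·172.0) / (Q + 655.0) = 27
→ Q = 655.0·(172.0 − 27)/(27 − 0.9900) = 3651 L/s.

3650 L/s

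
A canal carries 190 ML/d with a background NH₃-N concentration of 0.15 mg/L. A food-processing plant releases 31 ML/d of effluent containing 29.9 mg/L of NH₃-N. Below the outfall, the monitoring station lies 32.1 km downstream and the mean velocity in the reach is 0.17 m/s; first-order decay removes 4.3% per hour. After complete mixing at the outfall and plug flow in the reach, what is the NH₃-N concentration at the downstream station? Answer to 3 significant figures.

0.431 mg/L

Conservation of mass: C = (190.0·0.1500 + 31.00·29.90) / 221.0 = 955.4/221.0 = 4.323 mg/L.
Travel time t = 32.1·1000 / 0.17 = 188800 s = 52.45 h.
4.3%/h lost → k = −ln(1 − 0.043) = 0.04395 h⁻¹.
Applying C = C₀e^(−kt): 4.323 × 0.09973 = 0.4311 mg/L.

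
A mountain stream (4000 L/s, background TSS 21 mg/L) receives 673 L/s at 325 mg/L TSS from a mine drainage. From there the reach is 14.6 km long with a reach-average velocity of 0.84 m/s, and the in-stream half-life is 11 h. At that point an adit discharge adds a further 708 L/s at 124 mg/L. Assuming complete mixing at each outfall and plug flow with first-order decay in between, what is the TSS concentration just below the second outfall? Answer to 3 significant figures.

57.8 mg/L

Mixed concentration C = ΣQC/ΣQ = (4000·21.00 + 673.0·325.0) / 4673 = 302700/4673 = 64.78 mg/L; combined flow 4673 L/s.
Travel time t = 14.6·1000 / 0.84 = 17380 s = 4.828 h.
Half-life 11 h → k = ln 2 / 11 = 0.06301 h⁻¹ = 1.512 d⁻¹.
After decay, C = 64.78 × e^(−kt) = 64.78 × 0.7377 = 47.79 mg/L.
At the second outfall, C = (4673·47.79 + 708.0·124.0) / (4673 + 708.0) = 57.82 mg/L.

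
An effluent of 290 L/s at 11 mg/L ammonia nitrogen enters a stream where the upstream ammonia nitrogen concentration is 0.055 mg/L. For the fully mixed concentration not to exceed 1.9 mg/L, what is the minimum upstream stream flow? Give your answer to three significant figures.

1430 L/s

Set C_mix = 1.9: (Q·0.05500 + 290.0·11.00) / (Q + 290.0) = 1.9
→ Q = 290.0·(11.00 − 1.9)/(1.9 − 0.05500) = 1430 L/s.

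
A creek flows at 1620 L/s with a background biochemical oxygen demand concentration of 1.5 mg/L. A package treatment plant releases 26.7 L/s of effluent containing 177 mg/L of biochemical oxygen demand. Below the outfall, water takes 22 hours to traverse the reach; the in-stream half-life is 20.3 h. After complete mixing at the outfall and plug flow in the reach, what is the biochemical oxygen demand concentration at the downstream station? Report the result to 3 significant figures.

2.05 mg/L

After mixing, C = (1620·1.500 + 26.70·177.0) / 1647 = 7156/1647 = 4.346 mg/L.
Half-life 20.3 h → k = ln 2 / 20.3 = 0.03415 h⁻¹ = 0.8195 d⁻¹.
After decay, C = 4.346 × e^(−kt) = 4.346 × 0.4718 = 2.050 mg/L.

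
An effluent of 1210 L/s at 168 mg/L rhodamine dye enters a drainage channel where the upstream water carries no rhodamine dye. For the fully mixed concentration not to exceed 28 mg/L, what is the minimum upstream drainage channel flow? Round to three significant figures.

Set C_mix = 28: (Q·0 + 1210·168.0) / (Q + 1210) = 28
→ Q = 1210·(168.0 − 28)/(28 − 0) = 6050 L/s.

6050 L/s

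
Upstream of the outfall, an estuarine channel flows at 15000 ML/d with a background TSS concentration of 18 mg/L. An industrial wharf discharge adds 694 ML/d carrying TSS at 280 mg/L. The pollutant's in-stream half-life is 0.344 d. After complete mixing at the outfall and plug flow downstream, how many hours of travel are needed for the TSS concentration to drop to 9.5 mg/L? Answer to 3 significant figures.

13.5 h

Mixed concentration C = ΣQC/ΣQ = (15000·18.00 + 694.0·280.0) / 15690 = 464300/15690 = 29.59 mg/L.
Half-life 0.344 d → k = ln 2 / 0.344 = 2.015 d⁻¹.
29.59·exp(−k·t) = 9.5 → t = ln(29.59/9.5)/k = 48710 s = 13.53 h.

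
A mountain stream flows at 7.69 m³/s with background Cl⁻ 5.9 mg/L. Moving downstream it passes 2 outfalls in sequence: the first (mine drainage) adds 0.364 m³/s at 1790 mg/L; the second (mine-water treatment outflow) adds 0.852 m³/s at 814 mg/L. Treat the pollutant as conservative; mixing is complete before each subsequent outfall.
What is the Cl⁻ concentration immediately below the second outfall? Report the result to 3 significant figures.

156 mg/L

Outfall 1: combined Q = 8.054 m³/s; C = (7.690·5.900 + 0.3640·1790)/8.054 = 86.53 mg/L.
Outfall 2: combined Q = 8.906 m³/s; C = (8.054·86.53 + 0.8520·814.0)/8.906 = 156.1 mg/L.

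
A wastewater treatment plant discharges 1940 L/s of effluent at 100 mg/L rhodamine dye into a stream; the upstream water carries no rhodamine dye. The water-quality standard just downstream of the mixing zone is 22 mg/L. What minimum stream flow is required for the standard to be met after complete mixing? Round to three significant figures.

Set C_mix = 22: (Q·0 + 1940·100.0) / (Q + 1940) = 22
→ Q = 1940·(100.0 − 22)/(22 − 0) = 6878 L/s.

6880 L/s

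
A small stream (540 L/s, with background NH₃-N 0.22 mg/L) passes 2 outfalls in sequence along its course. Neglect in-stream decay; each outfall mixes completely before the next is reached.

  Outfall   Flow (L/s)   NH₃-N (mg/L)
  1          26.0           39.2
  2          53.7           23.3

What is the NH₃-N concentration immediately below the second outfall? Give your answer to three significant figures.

3.86 mg/L

Outfall 1: combined Q = 566.0 L/s; C = (540.0·0.2200 + 26.00·39.20)/566.0 = 2.011 mg/L.
Outfall 2: combined Q = 619.7 L/s; C = (566.0·2.011 + 53.70·23.30)/619.7 = 3.855 mg/L.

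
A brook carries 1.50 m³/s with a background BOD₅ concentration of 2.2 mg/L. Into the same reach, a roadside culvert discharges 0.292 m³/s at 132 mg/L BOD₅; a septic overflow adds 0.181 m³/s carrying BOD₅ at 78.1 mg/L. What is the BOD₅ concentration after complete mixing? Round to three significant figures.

Mixed concentration C = ΣQC/ΣQ = (1.500·2.200 + 0.2920·132.0 + 0.1810·78.10) / 1.973 = 55.98/1.973 = 28.37 mg/L.

28.4 mg/L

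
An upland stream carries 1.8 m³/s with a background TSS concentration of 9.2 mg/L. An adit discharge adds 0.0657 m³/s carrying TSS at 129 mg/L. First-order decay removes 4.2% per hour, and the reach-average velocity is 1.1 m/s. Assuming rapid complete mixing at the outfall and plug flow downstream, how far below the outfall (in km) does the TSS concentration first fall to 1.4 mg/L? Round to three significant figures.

After mixing, C = (1.800·9.200 + 0.06570·129.0) / 1.866 = 25.04/1.866 = 13.42 mg/L.
4.2%/h lost → k = −ln(1 − 0.042) = 0.04291 h⁻¹.
Set 13.42·exp(−k·t) = 1.4 → t = ln(13.42/1.4)/k = 189600 s = 52.68 h.
Distance = v·t = 1.1·189600 = 208600 m = 208.6 km.

209 km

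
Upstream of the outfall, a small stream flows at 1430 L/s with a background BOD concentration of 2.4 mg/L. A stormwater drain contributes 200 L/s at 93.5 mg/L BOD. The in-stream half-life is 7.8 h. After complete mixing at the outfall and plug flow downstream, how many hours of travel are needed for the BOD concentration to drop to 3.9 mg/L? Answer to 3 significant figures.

Mass balance: C = (1430·2.400 + 200.0·93.50) / 1630 = 22130/1630 = 13.58 mg/L.
Half-life 7.8 h → k = ln 2 / 7.8 = 0.08887 h⁻¹ = 2.133 d⁻¹.
13.58·exp(−k·t) = 3.9 → t = ln(13.58/3.9)/k = 50540 s = 14.04 h.

14.0 h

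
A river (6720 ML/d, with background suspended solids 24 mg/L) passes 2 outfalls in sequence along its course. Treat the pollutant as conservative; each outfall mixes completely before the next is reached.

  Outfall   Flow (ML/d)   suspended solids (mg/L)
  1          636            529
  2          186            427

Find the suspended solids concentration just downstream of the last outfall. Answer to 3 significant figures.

Outfall 1: combined Q = 7356 ML/d; C = (6720·24.00 + 636.0·529.0)/7356 = 67.66 mg/L.
Outfall 2: combined Q = 7542 ML/d; C = (7356·67.66 + 186.0·427.0)/7542 = 76.52 mg/L.

76.5 mg/L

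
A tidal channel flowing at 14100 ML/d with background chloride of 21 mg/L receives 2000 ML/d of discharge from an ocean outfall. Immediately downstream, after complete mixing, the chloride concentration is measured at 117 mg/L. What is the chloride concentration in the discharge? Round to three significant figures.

794 mg/L

Mass balance: 14100·21.00 + 2000·Cₑ = 16100·117.0
→ Cₑ = (16100·117.0 − 14100·21.00) / 2000 = 793.8 mg/L.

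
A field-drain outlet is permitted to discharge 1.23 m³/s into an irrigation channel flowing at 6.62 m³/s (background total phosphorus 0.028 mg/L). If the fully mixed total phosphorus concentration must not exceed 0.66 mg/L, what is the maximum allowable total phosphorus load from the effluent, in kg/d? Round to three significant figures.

432 kg/d

Mass balance at the limit: 6.620·0.02800 + 1.230·Cₑ = 7.850·0.66 → Cₑ = 4.061 mg/L.
Load = 1.230 m³/s × 4.061 g/m³ × 86 400 s/d = 431.6 kg/d.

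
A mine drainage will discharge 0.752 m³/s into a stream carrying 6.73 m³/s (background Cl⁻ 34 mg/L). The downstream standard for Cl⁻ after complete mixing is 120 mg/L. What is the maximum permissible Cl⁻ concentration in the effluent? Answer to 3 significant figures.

At the limit, (Qr·Cr + Qe·Cₑ)/(Qr + Qe) = 120:
Cₑ = (7.482·120 − 6.730·34.00) / 0.7520 = 889.7 mg/L.

890 mg/L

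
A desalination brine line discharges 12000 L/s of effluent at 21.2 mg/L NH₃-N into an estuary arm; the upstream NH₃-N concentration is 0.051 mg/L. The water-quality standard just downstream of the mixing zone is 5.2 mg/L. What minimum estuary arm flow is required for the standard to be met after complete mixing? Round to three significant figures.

37300 L/s

Set C_mix = 5.2: (Q·0.05100 + 12000·21.20) / (Q + 12000) = 5.2
→ Q = 12000·(21.20 − 5.2)/(5.2 − 0.05100) = 37290 L/s.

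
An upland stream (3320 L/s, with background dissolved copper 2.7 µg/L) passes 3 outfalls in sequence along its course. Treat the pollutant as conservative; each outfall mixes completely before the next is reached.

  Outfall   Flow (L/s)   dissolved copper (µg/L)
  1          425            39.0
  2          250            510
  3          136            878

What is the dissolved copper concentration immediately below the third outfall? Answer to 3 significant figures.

66.0 µg/L

After outfall 1: Q = 3320 + 425.0 = 3745 L/s; C = (3320·2.700 + 425.0·39.00)/3745 = 6.819 µg/L.
After outfall 2: Q = 3745 + 250.0 = 3995 L/s; C = (3745·6.819 + 250.0·510.0)/3995 = 38.31 µg/L.
After outfall 3: Q = 3995 + 136.0 = 4131 L/s; C = (3995·38.31 + 136.0·878.0)/4131 = 65.95 µg/L.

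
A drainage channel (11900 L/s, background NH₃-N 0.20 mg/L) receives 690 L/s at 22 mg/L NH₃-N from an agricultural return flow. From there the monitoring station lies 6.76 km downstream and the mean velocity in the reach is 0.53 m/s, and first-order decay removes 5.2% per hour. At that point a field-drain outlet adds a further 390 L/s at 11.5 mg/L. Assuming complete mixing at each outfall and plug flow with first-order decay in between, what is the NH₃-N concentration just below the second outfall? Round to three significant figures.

1.47 mg/L

Flow-weighted average: C = (11900·0.2000 + 690.0·22.00) / 12590 = 17560/12590 = 1.395 mg/L; combined flow 12590 L/s.
Travel time t = 6.76·1000 / 0.53 = 12750 s = 3.543 h.
5.2%/h lost → k = −ln(1 − 0.052) = 0.05340 h⁻¹.
First-order decay: C = 1.395·exp(−k·t) = 1.395·0.8276 = 1.154 mg/L.
Second outfall: C = (12590·1.154 + 390.0·11.50)/12980 = 1.465 mg/L.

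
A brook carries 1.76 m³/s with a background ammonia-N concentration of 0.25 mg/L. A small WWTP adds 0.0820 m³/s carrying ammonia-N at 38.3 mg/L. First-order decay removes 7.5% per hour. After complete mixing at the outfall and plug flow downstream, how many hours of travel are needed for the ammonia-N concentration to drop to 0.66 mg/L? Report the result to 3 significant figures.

Mass balance: C = (1.760·0.2500 + 0.08200·38.30) / 1.842 = 3.581/1.842 = 1.944 mg/L.
7.5%/h lost → k = −ln(1 − 0.075) = 0.07796 h⁻¹.
1.944·exp(−k·t) = 0.66 → t = ln(1.944/0.66)/k = 49880 s = 13.86 h.

13.9 h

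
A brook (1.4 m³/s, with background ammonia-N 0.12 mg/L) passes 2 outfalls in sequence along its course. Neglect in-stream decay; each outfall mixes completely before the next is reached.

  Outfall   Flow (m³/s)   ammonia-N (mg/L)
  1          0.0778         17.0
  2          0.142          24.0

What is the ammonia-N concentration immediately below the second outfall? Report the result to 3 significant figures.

3.02 mg/L

After outfall 1: Q = 1.400 + 0.07780 = 1.478 m³/s; C = (1.400·0.1200 + 0.07780·17.00)/1.478 = 1.009 mg/L.
After outfall 2: Q = 1.478 + 0.1420 = 1.620 m³/s; C = (1.478·1.009 + 0.1420·24.00)/1.620 = 3.024 mg/L.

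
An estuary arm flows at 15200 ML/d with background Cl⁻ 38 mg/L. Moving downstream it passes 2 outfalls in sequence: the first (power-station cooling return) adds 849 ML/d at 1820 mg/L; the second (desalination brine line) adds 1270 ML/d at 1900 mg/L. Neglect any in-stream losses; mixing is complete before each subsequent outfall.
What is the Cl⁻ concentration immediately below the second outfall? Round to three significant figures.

262 mg/L

After outfall 1: Q = 15200 + 849.0 = 16050 ML/d; C = (15200·38.00 + 849.0·1820)/16050 = 132.3 mg/L.
After outfall 2: Q = 16050 + 1270 = 17320 ML/d; C = (16050·132.3 + 1270·1900)/17320 = 261.9 mg/L.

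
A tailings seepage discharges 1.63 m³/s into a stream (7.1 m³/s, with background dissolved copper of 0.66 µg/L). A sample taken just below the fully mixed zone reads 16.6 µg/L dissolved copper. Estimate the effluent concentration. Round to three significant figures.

Mass balance: 7.100·0.6600 + 1.630·Cₑ = 8.730·16.60
→ Cₑ = (8.730·16.60 − 7.100·0.6600) / 1.630 = 86.03 µg/L.

86.0 µg/L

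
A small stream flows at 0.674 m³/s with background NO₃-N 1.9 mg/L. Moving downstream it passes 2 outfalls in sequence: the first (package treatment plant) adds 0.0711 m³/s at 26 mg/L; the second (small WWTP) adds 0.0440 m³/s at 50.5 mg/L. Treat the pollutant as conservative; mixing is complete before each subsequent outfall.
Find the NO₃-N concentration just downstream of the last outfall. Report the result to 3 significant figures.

6.78 mg/L

After outfall 1: Q = 0.6740 + 0.07110 = 0.7451 m³/s; C = (0.6740·1.900 + 0.07110·26.00)/0.7451 = 4.200 mg/L.
After outfall 2: Q = 0.7451 + 0.04400 = 0.7891 m³/s; C = (0.7451·4.200 + 0.04400·50.50)/0.7891 = 6.781 mg/L.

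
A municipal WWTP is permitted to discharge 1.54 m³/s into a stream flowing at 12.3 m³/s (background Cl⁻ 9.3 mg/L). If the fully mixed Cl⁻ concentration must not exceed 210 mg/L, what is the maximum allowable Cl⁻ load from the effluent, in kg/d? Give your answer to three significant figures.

Mass balance at the limit: 12.30·9.300 + 1.540·Cₑ = 13.84·210 → Cₑ = 1813 mg/L.
Load = 1.540 m³/s × 1813 g/m³ × 86 400 s/d = 241200 kg/d.

241000 kg/d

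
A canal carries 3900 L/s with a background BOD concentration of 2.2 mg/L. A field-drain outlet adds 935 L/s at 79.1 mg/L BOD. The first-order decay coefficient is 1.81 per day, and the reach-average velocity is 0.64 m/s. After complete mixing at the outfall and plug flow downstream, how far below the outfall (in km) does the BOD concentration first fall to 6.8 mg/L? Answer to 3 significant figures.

Mixed concentration C = ΣQC/ΣQ = (3900·2.200 + 935.0·79.10) / 4835 = 82540/4835 = 17.07 mg/L.
Set 17.07·exp(−k·t) = 6.8 → t = ln(17.07/6.8)/k = 43940 s = 12.21 h.
Distance = v·t = 0.64·43940 = 28120 m = 28.12 km.

28.1 km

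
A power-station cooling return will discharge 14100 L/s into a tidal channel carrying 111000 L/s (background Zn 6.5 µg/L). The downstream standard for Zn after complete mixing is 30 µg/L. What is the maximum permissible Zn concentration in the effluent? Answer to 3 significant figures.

215 µg/L

At the limit, (Qr·Cr + Qe·Cₑ)/(Qr + Qe) = 30:
Cₑ = (125100·30 − 111000·6.500) / 14100 = 215.0 µg/L.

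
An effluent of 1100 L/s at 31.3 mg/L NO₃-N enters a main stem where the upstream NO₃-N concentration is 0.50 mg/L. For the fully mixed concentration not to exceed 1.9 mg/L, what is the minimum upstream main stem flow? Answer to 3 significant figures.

Set C_mix = 1.9: (Q·0.5000 + 1100·31.30) / (Q + 1100) = 1.9
→ Q = 1100·(31.30 − 1.9)/(1.9 − 0.5000) = 23100 L/s.

23100 L/s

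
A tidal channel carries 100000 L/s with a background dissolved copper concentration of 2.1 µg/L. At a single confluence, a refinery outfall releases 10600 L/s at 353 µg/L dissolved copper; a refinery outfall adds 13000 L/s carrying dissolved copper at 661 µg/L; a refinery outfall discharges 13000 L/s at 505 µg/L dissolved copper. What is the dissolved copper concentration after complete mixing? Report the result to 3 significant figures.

140 µg/L

Mixed concentration C = ΣQC/ΣQ = (100000·2.100 + 10600·353.0 + 13000·661.0 + 13000·505.0) / 136600 = 19110000/136600 = 139.9 µg/L.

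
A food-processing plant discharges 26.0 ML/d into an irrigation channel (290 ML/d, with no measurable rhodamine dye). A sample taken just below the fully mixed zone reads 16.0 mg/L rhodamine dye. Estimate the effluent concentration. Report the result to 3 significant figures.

194 mg/L

Mass balance: 290.0·0 + 26.00·Cₑ = 316.0·16.00
→ Cₑ = (316.0·16.00 − 290.0·0) / 26.00 = 194.5 mg/L.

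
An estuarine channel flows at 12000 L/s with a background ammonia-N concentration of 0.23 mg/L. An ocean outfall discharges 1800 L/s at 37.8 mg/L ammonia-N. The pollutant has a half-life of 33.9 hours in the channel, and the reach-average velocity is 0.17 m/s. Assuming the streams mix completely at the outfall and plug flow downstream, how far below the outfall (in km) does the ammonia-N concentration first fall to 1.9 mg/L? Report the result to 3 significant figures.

Conservation of mass: C = (12000·0.2300 + 1800·37.80) / 13800 = 70800/13800 = 5.130 mg/L.
Half-life 33.9 h → k = ln 2 / 33.9 = 0.02045 h⁻¹ = 0.4907 d⁻¹.
Set 5.130·exp(−k·t) = 1.9 → t = ln(5.130/1.9)/k = 174900 s = 48.58 h.
Distance = v·t = 0.17·174900 = 29730 m = 29.73 km.

29.7 km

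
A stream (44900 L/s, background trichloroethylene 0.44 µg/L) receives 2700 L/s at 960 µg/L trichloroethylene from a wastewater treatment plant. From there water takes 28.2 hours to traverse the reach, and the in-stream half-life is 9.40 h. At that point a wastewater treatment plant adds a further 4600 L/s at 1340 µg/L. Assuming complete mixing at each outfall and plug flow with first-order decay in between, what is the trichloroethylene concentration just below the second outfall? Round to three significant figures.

124 µg/L

Mixed concentration C = ΣQC/ΣQ = (44900·0.4400 + 2700·960.0) / 47600 = 2612000/47600 = 54.87 µg/L; combined flow 47600 L/s.
Half-life 9.40 h → k = ln 2 / 9.40 = 0.07374 h⁻¹ = 1.770 d⁻¹.
After decay, C = 54.87 × e^(−kt) = 54.87 × 0.1250 = 6.859 µg/L.
Second outfall: C = (47600·6.859 + 4600·1340)/52200 = 124.3 µg/L.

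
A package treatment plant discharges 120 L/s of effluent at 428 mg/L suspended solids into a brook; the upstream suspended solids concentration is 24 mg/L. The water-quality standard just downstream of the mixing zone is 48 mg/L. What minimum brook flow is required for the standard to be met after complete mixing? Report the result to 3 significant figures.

Set C_mix = 48: (Q·24.00 + 120.0·428.0) / (Q + 120.0) = 48
→ Q = 120.0·(428.0 − 48)/(48 − 24.00) = 1900 L/s.

1900 L/s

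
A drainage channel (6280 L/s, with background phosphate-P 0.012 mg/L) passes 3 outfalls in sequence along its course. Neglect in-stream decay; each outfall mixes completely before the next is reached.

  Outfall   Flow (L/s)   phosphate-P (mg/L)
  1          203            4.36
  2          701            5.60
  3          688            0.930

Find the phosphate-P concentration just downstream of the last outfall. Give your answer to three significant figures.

0.702 mg/L

After outfall 1: Q = 6280 + 203.0 = 6483 L/s; C = (6280·0.01200 + 203.0·4.360)/6483 = 0.1481 mg/L.
After outfall 2: Q = 6483 + 701.0 = 7184 L/s; C = (6483·0.1481 + 701.0·5.600)/7184 = 0.6801 mg/L.
After outfall 3: Q = 7184 + 688.0 = 7872 L/s; C = (7184·0.6801 + 688.0·0.9300)/7872 = 0.7020 mg/L.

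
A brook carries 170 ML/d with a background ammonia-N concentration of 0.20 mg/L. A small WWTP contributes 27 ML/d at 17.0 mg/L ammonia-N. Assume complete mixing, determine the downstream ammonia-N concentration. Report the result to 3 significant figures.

2.50 mg/L

Mixed concentration C = ΣQC/ΣQ = (170.0·0.2000 + 27.00·17.00) / 197.0 = 493.0/197.0 = 2.503 mg/L.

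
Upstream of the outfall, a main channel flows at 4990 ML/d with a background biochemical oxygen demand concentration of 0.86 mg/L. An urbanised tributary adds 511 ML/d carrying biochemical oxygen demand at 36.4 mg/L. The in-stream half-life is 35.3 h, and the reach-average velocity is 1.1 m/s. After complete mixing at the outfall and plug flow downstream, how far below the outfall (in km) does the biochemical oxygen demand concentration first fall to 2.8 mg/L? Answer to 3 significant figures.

79.9 km

Flow-weighted average: C = (4990·0.8600 + 511.0·36.40) / 5501 = 22890/5501 = 4.161 mg/L.
Half-life 35.3 h → k = ln 2 / 35.3 = 0.01964 h⁻¹ = 0.4713 d⁻¹.
Set 4.161·exp(−k·t) = 2.8 → t = ln(4.161/2.8)/k = 72640 s = 20.18 h.
Distance = v·t = 1.1·72640 = 79910 m = 79.91 km.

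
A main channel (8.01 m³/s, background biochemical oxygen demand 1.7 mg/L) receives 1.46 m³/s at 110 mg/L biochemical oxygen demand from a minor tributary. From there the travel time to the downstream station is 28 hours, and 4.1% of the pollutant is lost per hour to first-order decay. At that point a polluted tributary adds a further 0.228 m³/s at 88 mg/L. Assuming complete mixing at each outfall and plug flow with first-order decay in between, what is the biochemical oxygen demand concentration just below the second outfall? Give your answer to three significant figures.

7.63 mg/L

Flow-weighted average: C = (8.010·1.700 + 1.460·110.0) / 9.470 = 174.2/9.470 = 18.40 mg/L; combined flow 9.470 m³/s.
4.1%/h lost → k = −ln(1 − 0.041) = 0.04186 h⁻¹.
First-order decay: C = 18.40·exp(−k·t) = 18.40·0.3097 = 5.697 mg/L.
Second outfall: C = (9.470·5.697 + 0.2280·88.00)/9.698 = 7.632 mg/L.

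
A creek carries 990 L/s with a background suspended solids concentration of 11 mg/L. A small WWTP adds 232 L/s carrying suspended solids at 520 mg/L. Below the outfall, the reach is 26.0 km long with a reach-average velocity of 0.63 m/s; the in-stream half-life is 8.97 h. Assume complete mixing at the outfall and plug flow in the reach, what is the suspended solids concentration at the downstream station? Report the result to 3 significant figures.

Conservation of mass: C = (990.0·11.00 + 232.0·520.0) / 1222 = 131500/1222 = 107.6 mg/L.
Travel time t = 26.0·1000 / 0.63 = 41270 s = 11.46 h.
Half-life 8.97 h → k = ln 2 / 8.97 = 0.07727 h⁻¹ = 1.855 d⁻¹.
Applying C = C₀e^(−kt): 107.6 × 0.4124 = 44.38 mg/L.

44.4 mg/L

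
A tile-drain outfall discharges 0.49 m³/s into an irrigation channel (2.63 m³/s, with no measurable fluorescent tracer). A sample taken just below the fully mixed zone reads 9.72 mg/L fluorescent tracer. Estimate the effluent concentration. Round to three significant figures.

Mass balance: 2.630·0 + 0.4900·Cₑ = 3.120·9.720
→ Cₑ = (3.120·9.720 − 2.630·0) / 0.4900 = 61.89 mg/L.

61.9 mg/L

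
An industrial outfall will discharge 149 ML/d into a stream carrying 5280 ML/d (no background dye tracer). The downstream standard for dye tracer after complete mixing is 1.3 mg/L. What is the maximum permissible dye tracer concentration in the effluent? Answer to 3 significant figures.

47.4 mg/L

At the limit, (Qr·Cr + Qe·Cₑ)/(Qr + Qe) = 1.3:
Cₑ = (5429·1.3 − 5280·0) / 149.0 = 47.37 mg/L.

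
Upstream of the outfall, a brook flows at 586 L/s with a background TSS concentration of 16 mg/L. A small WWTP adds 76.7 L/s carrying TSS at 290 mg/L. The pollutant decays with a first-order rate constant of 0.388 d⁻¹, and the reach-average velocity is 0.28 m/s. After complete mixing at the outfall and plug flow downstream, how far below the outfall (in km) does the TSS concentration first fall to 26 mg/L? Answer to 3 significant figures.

Conservation of mass: C = (586.0·16.00 + 76.70·290.0) / 662.7 = 31620/662.7 = 47.71 mg/L.
Set 47.71·exp(−k·t) = 26 → t = ln(47.71/26)/k = 135200 s = 37.55 h.
Distance = v·t = 0.28·135200 = 37850 m = 37.85 km.

37.9 km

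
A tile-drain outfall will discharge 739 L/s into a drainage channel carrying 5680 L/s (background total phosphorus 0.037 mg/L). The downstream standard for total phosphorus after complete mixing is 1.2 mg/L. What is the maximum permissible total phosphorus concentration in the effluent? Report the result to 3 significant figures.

At the limit, (Qr·Cr + Qe·Cₑ)/(Qr + Qe) = 1.2:
Cₑ = (6419·1.2 − 5680·0.03700) / 739.0 = 10.14 mg/L.

10.1 mg/L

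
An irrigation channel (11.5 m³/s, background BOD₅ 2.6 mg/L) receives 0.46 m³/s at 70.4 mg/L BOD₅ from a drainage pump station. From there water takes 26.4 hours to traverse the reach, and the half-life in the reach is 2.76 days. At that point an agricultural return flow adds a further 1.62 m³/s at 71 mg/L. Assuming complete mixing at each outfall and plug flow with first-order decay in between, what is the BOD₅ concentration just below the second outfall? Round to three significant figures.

After mixing, C = (11.50·2.600 + 0.4600·70.40) / 11.96 = 62.28/11.96 = 5.208 mg/L; combined flow 11.96 m³/s.
Half-life 2.76 d → k = ln 2 / 2.76 = 0.2511 d⁻¹.
After decay, C = 5.208 × e^(−kt) = 5.208 × 0.7586 = 3.951 mg/L.
Second outfall: C = (11.96·3.951 + 1.620·71.00)/13.58 = 11.95 mg/L.

11.9 mg/L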